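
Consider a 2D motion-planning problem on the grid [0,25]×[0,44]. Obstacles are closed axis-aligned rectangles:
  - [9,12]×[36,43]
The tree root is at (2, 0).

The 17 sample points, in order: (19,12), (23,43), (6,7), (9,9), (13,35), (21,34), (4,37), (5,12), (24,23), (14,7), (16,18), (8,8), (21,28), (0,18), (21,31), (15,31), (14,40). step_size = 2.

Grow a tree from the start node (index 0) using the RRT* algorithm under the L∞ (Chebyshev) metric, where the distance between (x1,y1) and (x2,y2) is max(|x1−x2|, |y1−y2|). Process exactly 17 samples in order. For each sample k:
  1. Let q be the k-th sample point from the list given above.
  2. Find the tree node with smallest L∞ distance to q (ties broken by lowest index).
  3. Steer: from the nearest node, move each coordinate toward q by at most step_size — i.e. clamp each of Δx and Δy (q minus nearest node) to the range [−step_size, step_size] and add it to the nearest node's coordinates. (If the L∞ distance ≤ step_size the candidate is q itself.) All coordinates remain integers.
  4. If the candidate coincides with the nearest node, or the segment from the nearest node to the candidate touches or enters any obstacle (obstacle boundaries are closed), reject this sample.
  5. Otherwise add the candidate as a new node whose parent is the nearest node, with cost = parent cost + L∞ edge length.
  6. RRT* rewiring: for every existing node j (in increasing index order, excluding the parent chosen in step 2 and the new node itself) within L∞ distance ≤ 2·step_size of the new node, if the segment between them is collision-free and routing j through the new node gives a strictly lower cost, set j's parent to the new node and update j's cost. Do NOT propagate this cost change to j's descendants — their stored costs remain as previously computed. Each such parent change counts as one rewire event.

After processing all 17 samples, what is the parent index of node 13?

Parent of node 13: 8

1. q=(19,12) nearest=0 d=17 new=(4,2) → add node 1 parent=0 cost=2
2. q=(23,43) nearest=1 d=41 new=(6,4) → add node 2 parent=1 cost=4
3. q=(6,7) nearest=2 d=3 new=(6,6) → add node 3 parent=2 cost=6
4. q=(9,9) nearest=3 d=3 new=(8,8) → add node 4 parent=3 cost=8
5. q=(13,35) nearest=4 d=27 new=(10,10) → add node 5 parent=4 cost=10
6. q=(21,34) nearest=5 d=24 new=(12,12) → add node 6 parent=5 cost=12
7. q=(4,37) nearest=6 d=25 new=(10,14) → add node 7 parent=6 cost=14
8. q=(5,12) nearest=4 d=4 new=(6,10) → add node 8 parent=4 cost=10
9. q=(24,23) nearest=6 d=12 new=(14,14) → add node 9 parent=6 cost=14
10. q=(14,7) nearest=5 d=4 new=(12,8) → add node 10 parent=5 cost=12
11. q=(16,18) nearest=9 d=4 new=(16,16) → add node 11 parent=9 cost=16
12. q=(8,8) nearest=4 d=0 → coincident, reject
13. q=(21,28) nearest=11 d=12 new=(18,18) → add node 12 parent=11 cost=18
14. q=(0,18) nearest=8 d=8 new=(4,12) → add node 13 parent=8 cost=12
15. q=(21,31) nearest=12 d=13 new=(20,20) → add node 14 parent=12 cost=20
16. q=(15,31) nearest=14 d=11 new=(18,22) → add node 15 parent=14 cost=22
17. q=(14,40) nearest=15 d=18 new=(16,24) → add node 16 parent=15 cost=24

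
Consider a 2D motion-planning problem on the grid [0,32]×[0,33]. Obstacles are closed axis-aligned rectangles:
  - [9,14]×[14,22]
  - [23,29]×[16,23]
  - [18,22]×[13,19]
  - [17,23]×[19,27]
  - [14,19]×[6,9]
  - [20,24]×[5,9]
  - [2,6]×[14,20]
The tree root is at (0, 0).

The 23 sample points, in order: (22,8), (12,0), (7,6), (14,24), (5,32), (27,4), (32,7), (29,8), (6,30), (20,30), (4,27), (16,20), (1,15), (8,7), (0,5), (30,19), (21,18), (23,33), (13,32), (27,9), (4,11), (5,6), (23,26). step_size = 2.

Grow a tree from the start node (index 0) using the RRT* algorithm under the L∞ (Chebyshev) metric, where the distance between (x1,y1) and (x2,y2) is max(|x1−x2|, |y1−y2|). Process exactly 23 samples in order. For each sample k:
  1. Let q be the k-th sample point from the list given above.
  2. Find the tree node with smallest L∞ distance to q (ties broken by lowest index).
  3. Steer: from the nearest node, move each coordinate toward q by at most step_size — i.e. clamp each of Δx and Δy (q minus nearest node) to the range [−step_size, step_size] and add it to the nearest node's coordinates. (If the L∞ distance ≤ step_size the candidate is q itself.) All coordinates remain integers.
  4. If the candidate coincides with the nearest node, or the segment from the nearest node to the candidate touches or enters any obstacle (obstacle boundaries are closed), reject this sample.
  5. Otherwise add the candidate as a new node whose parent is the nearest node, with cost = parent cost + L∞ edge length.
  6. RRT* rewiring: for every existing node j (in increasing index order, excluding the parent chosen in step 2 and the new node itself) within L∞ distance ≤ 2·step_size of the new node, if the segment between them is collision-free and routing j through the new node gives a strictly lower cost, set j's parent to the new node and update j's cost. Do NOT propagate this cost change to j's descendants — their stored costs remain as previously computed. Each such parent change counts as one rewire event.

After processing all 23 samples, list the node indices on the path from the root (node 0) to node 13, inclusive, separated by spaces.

1. q=(22,8) nearest=0 d=22 new=(2,2) → add node 1 parent=0 cost=2
2. q=(12,0) nearest=1 d=10 new=(4,0) → add node 2 parent=1 cost=4
3. q=(7,6) nearest=1 d=5 new=(4,4) → add node 3 parent=1 cost=4
4. q=(14,24) nearest=3 d=20 new=(6,6) → add node 4 parent=3 cost=6
5. q=(5,32) nearest=4 d=26 new=(5,8) → add node 5 parent=4 cost=8
6. q=(27,4) nearest=4 d=21 new=(8,4) → add node 6 parent=4 cost=8
7. q=(32,7) nearest=6 d=24 new=(10,6) → add node 7 parent=6 cost=10
8. q=(29,8) nearest=7 d=19 new=(12,8) → add node 8 parent=7 cost=12
9. q=(6,30) nearest=5 d=22 new=(6,10) → add node 9 parent=5 cost=10
10. q=(20,30) nearest=9 d=20 new=(8,12) → add node 10 parent=9 cost=12
11. q=(4,27) nearest=10 d=15 new=(6,14) → blocked by [2,6]×[14,20], reject
12. q=(16,20) nearest=10 d=8 new=(10,14) → blocked by [9,14]×[14,22], reject
13. q=(1,15) nearest=9 d=5 new=(4,12) → add node 11 parent=9 cost=12
14. q=(8,7) nearest=4 d=2 new=(8,7) → add node 12 parent=4 cost=8
15. q=(0,5) nearest=1 d=3 new=(0,4) → add node 13 parent=1 cost=4
16. q=(30,19) nearest=8 d=18 new=(14,10) → add node 14 parent=8 cost=14
17. q=(21,18) nearest=14 d=8 new=(16,12) → add node 15 parent=14 cost=16
18. q=(23,33) nearest=10 d=21 new=(10,14) → blocked by [9,14]×[14,22], reject
19. q=(13,32) nearest=10 d=20 new=(10,14) → blocked by [9,14]×[14,22], reject
20. q=(27,9) nearest=15 d=11 new=(18,10) → add node 16 parent=15 cost=18
21. q=(4,11) nearest=11 d=1 new=(4,11) → add node 17 parent=11 cost=13
22. q=(5,6) nearest=4 d=1 new=(5,6) → add node 18 parent=4 cost=7
23. q=(23,26) nearest=15 d=14 new=(18,14) → blocked by [18,22]×[13,19], reject

Path: 0 1 13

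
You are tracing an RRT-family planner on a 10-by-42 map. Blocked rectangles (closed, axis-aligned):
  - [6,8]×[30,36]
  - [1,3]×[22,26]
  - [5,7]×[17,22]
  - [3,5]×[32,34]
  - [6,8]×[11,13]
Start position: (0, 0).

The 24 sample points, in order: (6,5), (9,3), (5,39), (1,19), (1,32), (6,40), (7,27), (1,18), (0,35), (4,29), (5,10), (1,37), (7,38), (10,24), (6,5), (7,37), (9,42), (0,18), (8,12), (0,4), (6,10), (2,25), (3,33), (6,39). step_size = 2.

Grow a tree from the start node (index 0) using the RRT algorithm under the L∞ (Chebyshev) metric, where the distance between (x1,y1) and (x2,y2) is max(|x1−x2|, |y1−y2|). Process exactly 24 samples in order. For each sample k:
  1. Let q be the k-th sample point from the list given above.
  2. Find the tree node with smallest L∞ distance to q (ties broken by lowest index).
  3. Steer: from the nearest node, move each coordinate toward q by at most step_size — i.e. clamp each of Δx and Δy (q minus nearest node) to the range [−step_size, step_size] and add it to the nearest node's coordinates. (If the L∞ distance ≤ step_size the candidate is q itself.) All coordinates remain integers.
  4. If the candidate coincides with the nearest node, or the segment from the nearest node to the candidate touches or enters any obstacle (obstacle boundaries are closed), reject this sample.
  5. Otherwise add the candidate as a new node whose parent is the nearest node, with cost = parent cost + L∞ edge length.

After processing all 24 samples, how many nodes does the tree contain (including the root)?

1. q=(6,5) nearest=0 d=6 new=(2,2) → add node 1 parent=0 cost=2
2. q=(9,3) nearest=1 d=7 new=(4,3) → add node 2 parent=1 cost=4
3. q=(5,39) nearest=2 d=36 new=(5,5) → add node 3 parent=2 cost=6
4. q=(1,19) nearest=3 d=14 new=(3,7) → add node 4 parent=3 cost=8
5. q=(1,32) nearest=4 d=25 new=(1,9) → add node 5 parent=4 cost=10
6. q=(6,40) nearest=5 d=31 new=(3,11) → add node 6 parent=5 cost=12
7. q=(7,27) nearest=6 d=16 new=(5,13) → add node 7 parent=6 cost=14
8. q=(1,18) nearest=7 d=5 new=(3,15) → add node 8 parent=7 cost=16
9. q=(0,35) nearest=8 d=20 new=(1,17) → add node 9 parent=8 cost=18
10. q=(4,29) nearest=9 d=12 new=(3,19) → add node 10 parent=9 cost=20
11. q=(5,10) nearest=6 d=2 new=(5,10) → add node 11 parent=6 cost=14
12. q=(1,37) nearest=10 d=18 new=(1,21) → add node 12 parent=10 cost=22
13. q=(7,38) nearest=12 d=17 new=(3,23) → blocked by [1,3]×[22,26], reject
14. q=(10,24) nearest=10 d=7 new=(5,21) → blocked by [5,7]×[17,22], reject
15. q=(6,5) nearest=3 d=1 new=(6,5) → add node 13 parent=3 cost=7
16. q=(7,37) nearest=12 d=16 new=(3,23) → blocked by [1,3]×[22,26], reject
17. q=(9,42) nearest=12 d=21 new=(3,23) → blocked by [1,3]×[22,26], reject
18. q=(0,18) nearest=9 d=1 new=(0,18) → add node 14 parent=9 cost=19
19. q=(8,12) nearest=7 d=3 new=(7,12) → blocked by [6,8]×[11,13], reject
20. q=(0,4) nearest=1 d=2 new=(0,4) → add node 15 parent=1 cost=4
21. q=(6,10) nearest=11 d=1 new=(6,10) → add node 16 parent=11 cost=15
22. q=(2,25) nearest=12 d=4 new=(2,23) → blocked by [1,3]×[22,26], reject
23. q=(3,33) nearest=12 d=12 new=(3,23) → blocked by [1,3]×[22,26], reject
24. q=(6,39) nearest=12 d=18 new=(3,23) → blocked by [1,3]×[22,26], reject

Node count: 17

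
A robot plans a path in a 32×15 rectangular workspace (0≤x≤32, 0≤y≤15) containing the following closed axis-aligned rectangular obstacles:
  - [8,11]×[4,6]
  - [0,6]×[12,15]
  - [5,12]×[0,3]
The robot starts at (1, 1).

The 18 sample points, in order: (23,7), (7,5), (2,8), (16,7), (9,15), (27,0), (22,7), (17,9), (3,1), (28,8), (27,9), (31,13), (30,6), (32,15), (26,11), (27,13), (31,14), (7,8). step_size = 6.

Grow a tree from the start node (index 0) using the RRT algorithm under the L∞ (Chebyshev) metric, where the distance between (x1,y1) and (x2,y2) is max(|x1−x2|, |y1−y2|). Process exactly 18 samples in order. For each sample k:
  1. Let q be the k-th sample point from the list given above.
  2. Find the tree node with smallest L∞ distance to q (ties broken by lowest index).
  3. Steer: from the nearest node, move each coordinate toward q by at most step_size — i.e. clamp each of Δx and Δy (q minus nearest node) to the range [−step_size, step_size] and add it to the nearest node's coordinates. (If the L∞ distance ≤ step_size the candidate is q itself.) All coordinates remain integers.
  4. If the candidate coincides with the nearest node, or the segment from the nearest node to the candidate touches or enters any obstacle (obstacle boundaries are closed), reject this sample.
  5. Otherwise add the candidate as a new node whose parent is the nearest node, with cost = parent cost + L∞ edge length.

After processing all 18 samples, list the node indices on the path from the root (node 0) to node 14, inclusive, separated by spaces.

1. q=(23,7) nearest=0 d=22 new=(7,7) → add node 1 parent=0 cost=6
2. q=(7,5) nearest=1 d=2 new=(7,5) → add node 2 parent=1 cost=8
3. q=(2,8) nearest=1 d=5 new=(2,8) → add node 3 parent=1 cost=11
4. q=(16,7) nearest=1 d=9 new=(13,7) → add node 4 parent=1 cost=12
5. q=(9,15) nearest=3 d=7 new=(8,14) → blocked by [0,6]×[12,15], reject
6. q=(27,0) nearest=4 d=14 new=(19,1) → add node 5 parent=4 cost=18
7. q=(22,7) nearest=5 d=6 new=(22,7) → add node 6 parent=5 cost=24
8. q=(17,9) nearest=4 d=4 new=(17,9) → add node 7 parent=4 cost=16
9. q=(3,1) nearest=0 d=2 new=(3,1) → add node 8 parent=0 cost=2
10. q=(28,8) nearest=6 d=6 new=(28,8) → add node 9 parent=6 cost=30
11. q=(27,9) nearest=9 d=1 new=(27,9) → add node 10 parent=9 cost=31
12. q=(31,13) nearest=10 d=4 new=(31,13) → add node 11 parent=10 cost=35
13. q=(30,6) nearest=9 d=2 new=(30,6) → add node 12 parent=9 cost=32
14. q=(32,15) nearest=11 d=2 new=(32,15) → add node 13 parent=11 cost=37
15. q=(26,11) nearest=10 d=2 new=(26,11) → add node 14 parent=10 cost=33
16. q=(27,13) nearest=14 d=2 new=(27,13) → add node 15 parent=14 cost=35
17. q=(31,14) nearest=11 d=1 new=(31,14) → add node 16 parent=11 cost=36
18. q=(7,8) nearest=1 d=1 new=(7,8) → add node 17 parent=1 cost=7

Path: 0 1 4 5 6 9 10 14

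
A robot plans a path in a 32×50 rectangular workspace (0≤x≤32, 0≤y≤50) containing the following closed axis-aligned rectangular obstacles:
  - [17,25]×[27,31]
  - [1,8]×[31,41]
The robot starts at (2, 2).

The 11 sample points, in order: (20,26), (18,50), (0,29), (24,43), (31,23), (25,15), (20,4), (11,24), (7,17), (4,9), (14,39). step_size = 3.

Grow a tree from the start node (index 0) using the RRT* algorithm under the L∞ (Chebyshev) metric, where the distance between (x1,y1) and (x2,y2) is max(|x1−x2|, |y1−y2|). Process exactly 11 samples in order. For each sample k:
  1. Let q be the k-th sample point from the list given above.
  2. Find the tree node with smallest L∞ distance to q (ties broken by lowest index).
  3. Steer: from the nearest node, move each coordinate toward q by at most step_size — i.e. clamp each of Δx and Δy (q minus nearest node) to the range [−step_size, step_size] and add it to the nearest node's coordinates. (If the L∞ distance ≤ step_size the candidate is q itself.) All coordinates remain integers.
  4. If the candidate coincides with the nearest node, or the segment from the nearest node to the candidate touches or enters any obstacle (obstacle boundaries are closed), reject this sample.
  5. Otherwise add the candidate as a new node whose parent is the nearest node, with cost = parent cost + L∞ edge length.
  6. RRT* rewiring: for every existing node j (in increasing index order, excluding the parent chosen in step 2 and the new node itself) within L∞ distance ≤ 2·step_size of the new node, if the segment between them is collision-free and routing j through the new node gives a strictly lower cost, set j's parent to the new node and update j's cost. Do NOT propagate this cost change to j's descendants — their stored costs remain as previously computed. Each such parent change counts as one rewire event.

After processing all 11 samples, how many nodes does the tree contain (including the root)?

Node count: 12

1. q=(20,26) nearest=0 d=24 new=(5,5) → add node 1 parent=0 cost=3
2. q=(18,50) nearest=1 d=45 new=(8,8) → add node 2 parent=1 cost=6
3. q=(0,29) nearest=2 d=21 new=(5,11) → add node 3 parent=2 cost=9
4. q=(24,43) nearest=3 d=32 new=(8,14) → add node 4 parent=3 cost=12
5. q=(31,23) nearest=2 d=23 new=(11,11) → add node 5 parent=2 cost=9
6. q=(25,15) nearest=5 d=14 new=(14,14) → add node 6 parent=5 cost=12
7. q=(20,4) nearest=5 d=9 new=(14,8) → add node 7 parent=5 cost=12
8. q=(11,24) nearest=4 d=10 new=(11,17) → add node 8 parent=4 cost=15
9. q=(7,17) nearest=4 d=3 new=(7,17) → add node 9 parent=4 cost=15
10. q=(4,9) nearest=3 d=2 new=(4,9) → add node 10 parent=3 cost=11
11. q=(14,39) nearest=8 d=22 new=(14,20) → add node 11 parent=8 cost=18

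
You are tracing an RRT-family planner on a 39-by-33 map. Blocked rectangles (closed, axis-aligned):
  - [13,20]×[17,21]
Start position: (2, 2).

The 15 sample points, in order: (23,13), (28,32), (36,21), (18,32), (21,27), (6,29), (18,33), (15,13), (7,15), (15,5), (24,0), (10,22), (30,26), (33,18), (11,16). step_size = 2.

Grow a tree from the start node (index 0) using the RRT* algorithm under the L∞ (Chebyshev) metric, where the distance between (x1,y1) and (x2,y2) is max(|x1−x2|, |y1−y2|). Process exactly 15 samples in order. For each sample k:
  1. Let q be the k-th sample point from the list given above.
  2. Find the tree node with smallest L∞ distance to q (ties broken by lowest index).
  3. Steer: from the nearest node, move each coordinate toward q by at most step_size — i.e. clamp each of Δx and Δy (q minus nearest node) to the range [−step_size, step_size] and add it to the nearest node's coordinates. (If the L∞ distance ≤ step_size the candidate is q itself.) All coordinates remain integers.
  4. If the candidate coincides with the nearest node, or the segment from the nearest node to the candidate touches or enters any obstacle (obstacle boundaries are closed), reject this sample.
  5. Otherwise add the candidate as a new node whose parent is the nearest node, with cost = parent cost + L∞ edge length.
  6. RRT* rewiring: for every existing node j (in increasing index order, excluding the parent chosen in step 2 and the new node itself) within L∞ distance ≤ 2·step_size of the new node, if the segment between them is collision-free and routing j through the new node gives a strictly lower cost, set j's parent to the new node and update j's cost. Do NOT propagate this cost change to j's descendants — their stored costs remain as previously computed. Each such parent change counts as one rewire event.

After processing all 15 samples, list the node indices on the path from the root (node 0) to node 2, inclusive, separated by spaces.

Path: 0 1 2

1. q=(23,13) nearest=0 d=21 new=(4,4) → add node 1 parent=0 cost=2
2. q=(28,32) nearest=1 d=28 new=(6,6) → add node 2 parent=1 cost=4
3. q=(36,21) nearest=2 d=30 new=(8,8) → add node 3 parent=2 cost=6
4. q=(18,32) nearest=3 d=24 new=(10,10) → add node 4 parent=3 cost=8
5. q=(21,27) nearest=4 d=17 new=(12,12) → add node 5 parent=4 cost=10
6. q=(6,29) nearest=5 d=17 new=(10,14) → add node 6 parent=5 cost=12
7. q=(18,33) nearest=6 d=19 new=(12,16) → add node 7 parent=6 cost=14
8. q=(15,13) nearest=5 d=3 new=(14,13) → add node 8 parent=5 cost=12
9. q=(7,15) nearest=6 d=3 new=(8,15) → add node 9 parent=6 cost=14
10. q=(15,5) nearest=4 d=5 new=(12,8) → add node 10 parent=4 cost=10
11. q=(24,0) nearest=5 d=12 new=(14,10) → add node 11 parent=5 cost=12
12. q=(10,22) nearest=7 d=6 new=(10,18) → add node 12 parent=7 cost=16
13. q=(30,26) nearest=8 d=16 new=(16,15) → add node 13 parent=8 cost=14
14. q=(33,18) nearest=13 d=17 new=(18,17) → blocked by [13,20]×[17,21], reject
15. q=(11,16) nearest=7 d=1 new=(11,16) → add node 14 parent=7 cost=15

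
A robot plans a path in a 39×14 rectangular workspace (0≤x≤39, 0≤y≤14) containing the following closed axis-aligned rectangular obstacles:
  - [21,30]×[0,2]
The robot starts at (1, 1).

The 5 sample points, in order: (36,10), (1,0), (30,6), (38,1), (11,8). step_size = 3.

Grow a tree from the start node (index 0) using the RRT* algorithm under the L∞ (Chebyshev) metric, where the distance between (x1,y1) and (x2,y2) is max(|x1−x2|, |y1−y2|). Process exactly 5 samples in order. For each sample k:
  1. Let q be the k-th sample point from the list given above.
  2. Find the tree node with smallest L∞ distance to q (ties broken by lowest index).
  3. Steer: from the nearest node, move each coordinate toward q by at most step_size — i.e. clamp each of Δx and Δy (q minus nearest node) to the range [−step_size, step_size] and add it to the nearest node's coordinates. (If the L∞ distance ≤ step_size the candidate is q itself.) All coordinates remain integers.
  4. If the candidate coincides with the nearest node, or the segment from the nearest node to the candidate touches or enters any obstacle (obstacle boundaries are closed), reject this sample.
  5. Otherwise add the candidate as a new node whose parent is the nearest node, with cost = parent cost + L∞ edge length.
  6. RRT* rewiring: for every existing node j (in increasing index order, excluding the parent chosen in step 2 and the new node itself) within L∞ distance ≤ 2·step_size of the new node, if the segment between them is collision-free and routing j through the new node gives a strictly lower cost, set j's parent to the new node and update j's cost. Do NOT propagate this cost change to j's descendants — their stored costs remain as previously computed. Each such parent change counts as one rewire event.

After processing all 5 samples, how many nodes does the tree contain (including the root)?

1. q=(36,10) nearest=0 d=35 new=(4,4) → add node 1 parent=0 cost=3
2. q=(1,0) nearest=0 d=1 new=(1,0) → add node 2 parent=0 cost=1
3. q=(30,6) nearest=1 d=26 new=(7,6) → add node 3 parent=1 cost=6
4. q=(38,1) nearest=3 d=31 new=(10,3) → add node 4 parent=3 cost=9
5. q=(11,8) nearest=3 d=4 new=(10,8) → add node 5 parent=3 cost=9

Node count: 6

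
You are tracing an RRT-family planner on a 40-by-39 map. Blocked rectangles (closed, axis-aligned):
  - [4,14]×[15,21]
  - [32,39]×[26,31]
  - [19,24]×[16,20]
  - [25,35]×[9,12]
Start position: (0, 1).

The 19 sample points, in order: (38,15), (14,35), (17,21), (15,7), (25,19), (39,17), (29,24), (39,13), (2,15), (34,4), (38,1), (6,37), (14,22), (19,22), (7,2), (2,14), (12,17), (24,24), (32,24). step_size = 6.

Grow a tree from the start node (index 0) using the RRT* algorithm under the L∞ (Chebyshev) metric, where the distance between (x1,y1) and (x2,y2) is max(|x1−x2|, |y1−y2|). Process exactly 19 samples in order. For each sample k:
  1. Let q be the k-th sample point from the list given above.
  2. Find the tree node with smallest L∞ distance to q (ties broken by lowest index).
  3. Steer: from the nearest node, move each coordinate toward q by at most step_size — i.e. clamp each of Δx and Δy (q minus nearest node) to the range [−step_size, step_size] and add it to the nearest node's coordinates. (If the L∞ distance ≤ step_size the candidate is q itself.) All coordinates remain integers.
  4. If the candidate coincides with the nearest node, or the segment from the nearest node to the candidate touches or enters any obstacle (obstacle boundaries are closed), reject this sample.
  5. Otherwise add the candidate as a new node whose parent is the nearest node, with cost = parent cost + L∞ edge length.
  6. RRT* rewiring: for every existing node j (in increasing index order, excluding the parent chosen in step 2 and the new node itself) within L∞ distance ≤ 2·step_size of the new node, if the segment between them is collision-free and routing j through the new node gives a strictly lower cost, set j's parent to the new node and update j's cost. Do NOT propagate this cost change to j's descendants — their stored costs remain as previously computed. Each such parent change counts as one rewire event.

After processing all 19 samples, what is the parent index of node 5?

1. q=(38,15) nearest=0 d=38 new=(6,7) → add node 1 parent=0 cost=6
2. q=(14,35) nearest=1 d=28 new=(12,13) → add node 2 parent=1 cost=12
3. q=(17,21) nearest=2 d=8 new=(17,19) → blocked by [4,14]×[15,21], reject
4. q=(15,7) nearest=2 d=6 new=(15,7) → add node 3 parent=2 cost=18
5. q=(25,19) nearest=3 d=12 new=(21,13) → add node 4 parent=3 cost=24
6. q=(39,17) nearest=4 d=18 new=(27,17) → add node 5 parent=4 cost=30
7. q=(29,24) nearest=5 d=7 new=(29,23) → add node 6 parent=5 cost=36
8. q=(39,13) nearest=6 d=10 new=(35,17) → add node 7 parent=6 cost=42
9. q=(2,15) nearest=1 d=8 new=(2,13) → add node 8 parent=1 cost=12
10. q=(34,4) nearest=4 d=13 new=(27,7) → blocked by [25,35]×[9,12], reject
11. q=(38,1) nearest=5 d=16 new=(33,11) → blocked by [25,35]×[9,12], reject
12. q=(6,37) nearest=5 d=21 new=(21,23) → blocked by [19,24]×[16,20], reject
13. q=(14,22) nearest=2 d=9 new=(14,19) → blocked by [4,14]×[15,21], reject
14. q=(19,22) nearest=5 d=8 new=(21,22) → blocked by [19,24]×[16,20], reject
15. q=(7,2) nearest=1 d=5 new=(7,2) → add node 9 parent=1 cost=11
16. q=(2,14) nearest=8 d=1 new=(2,14) → add node 10 parent=8 cost=13
17. q=(12,17) nearest=2 d=4 new=(12,17) → blocked by [4,14]×[15,21], reject
18. q=(24,24) nearest=6 d=5 new=(24,24) → add node 11 parent=6 cost=41
19. q=(32,24) nearest=6 d=3 new=(32,24) → add node 12 parent=6 cost=39

Parent of node 5: 4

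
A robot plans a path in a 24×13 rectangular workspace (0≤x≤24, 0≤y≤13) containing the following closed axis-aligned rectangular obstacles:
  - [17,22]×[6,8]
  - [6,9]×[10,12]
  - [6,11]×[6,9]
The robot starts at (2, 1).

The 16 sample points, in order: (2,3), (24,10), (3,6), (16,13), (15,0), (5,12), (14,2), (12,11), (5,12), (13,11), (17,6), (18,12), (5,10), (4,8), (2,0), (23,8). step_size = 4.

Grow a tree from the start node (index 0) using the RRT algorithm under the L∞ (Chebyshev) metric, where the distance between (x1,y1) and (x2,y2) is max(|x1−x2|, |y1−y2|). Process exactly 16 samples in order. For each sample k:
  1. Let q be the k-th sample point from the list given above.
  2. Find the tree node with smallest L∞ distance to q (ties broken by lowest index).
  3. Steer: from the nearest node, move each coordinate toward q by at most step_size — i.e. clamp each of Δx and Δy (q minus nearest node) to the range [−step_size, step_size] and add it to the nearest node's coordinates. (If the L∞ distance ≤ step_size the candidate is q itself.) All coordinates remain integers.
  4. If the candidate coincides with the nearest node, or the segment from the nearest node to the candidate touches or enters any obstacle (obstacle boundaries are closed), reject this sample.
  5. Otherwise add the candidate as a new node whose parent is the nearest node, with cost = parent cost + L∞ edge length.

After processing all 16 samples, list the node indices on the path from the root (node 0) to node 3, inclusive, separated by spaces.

1. q=(2,3) nearest=0 d=2 new=(2,3) → add node 1 parent=0 cost=2
2. q=(24,10) nearest=0 d=22 new=(6,5) → add node 2 parent=0 cost=4
3. q=(3,6) nearest=1 d=3 new=(3,6) → add node 3 parent=1 cost=5
4. q=(16,13) nearest=2 d=10 new=(10,9) → blocked by [6,11]×[6,9], reject
5. q=(15,0) nearest=2 d=9 new=(10,1) → add node 4 parent=2 cost=8
6. q=(5,12) nearest=3 d=6 new=(5,10) → add node 5 parent=3 cost=9
7. q=(14,2) nearest=4 d=4 new=(14,2) → add node 6 parent=4 cost=12
8. q=(12,11) nearest=2 d=6 new=(10,9) → blocked by [6,11]×[6,9], reject
9. q=(5,12) nearest=5 d=2 new=(5,12) → add node 7 parent=5 cost=11
10. q=(13,11) nearest=2 d=7 new=(10,9) → blocked by [6,11]×[6,9], reject
11. q=(17,6) nearest=6 d=4 new=(17,6) → blocked by [17,22]×[6,8], reject
12. q=(18,12) nearest=6 d=10 new=(18,6) → blocked by [17,22]×[6,8], reject
13. q=(5,10) nearest=5 d=0 → coincident, reject
14. q=(4,8) nearest=3 d=2 new=(4,8) → add node 8 parent=3 cost=7
15. q=(2,0) nearest=0 d=1 new=(2,0) → add node 9 parent=0 cost=1
16. q=(23,8) nearest=6 d=9 new=(18,6) → blocked by [17,22]×[6,8], reject

Path: 0 1 3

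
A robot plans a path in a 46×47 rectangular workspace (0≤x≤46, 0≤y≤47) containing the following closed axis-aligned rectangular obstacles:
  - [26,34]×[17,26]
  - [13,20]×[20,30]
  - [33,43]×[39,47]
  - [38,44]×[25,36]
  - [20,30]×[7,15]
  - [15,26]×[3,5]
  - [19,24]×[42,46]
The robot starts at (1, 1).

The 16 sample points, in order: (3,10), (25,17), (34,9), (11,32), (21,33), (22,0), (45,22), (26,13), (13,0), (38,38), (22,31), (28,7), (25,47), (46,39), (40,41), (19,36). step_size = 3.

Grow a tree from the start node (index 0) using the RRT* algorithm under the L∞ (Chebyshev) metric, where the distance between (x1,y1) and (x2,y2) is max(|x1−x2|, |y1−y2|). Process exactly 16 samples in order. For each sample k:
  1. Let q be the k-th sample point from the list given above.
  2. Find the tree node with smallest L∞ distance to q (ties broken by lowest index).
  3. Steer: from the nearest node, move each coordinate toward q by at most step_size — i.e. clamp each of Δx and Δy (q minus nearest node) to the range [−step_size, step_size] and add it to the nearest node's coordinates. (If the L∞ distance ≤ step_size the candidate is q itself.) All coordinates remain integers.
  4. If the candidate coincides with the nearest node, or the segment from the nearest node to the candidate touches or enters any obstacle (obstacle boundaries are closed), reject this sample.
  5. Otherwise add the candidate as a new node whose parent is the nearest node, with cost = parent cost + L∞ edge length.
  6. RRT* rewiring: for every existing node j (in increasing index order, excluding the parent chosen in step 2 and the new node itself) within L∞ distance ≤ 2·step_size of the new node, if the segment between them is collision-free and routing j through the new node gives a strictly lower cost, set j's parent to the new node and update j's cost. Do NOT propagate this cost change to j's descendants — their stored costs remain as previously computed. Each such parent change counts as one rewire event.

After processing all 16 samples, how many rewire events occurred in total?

Rewire events: 1

1. q=(3,10) nearest=0 d=9 new=(3,4) → add node 1 parent=0 cost=3
2. q=(25,17) nearest=1 d=22 new=(6,7) → add node 2 parent=1 cost=6
3. q=(34,9) nearest=2 d=28 new=(9,9) → add node 3 parent=2 cost=9
4. q=(11,32) nearest=3 d=23 new=(11,12) → add node 4 parent=3 cost=12
5. q=(21,33) nearest=4 d=21 new=(14,15) → add node 5 parent=4 cost=15
6. q=(22,0) nearest=4 d=12 new=(14,9) → add node 6 parent=4 cost=15
7. q=(45,22) nearest=5 d=31 new=(17,18) → add node 7 parent=5 cost=18
8. q=(26,13) nearest=7 d=9 new=(20,15) → blocked by [20,30]×[7,15], reject
9. q=(13,0) nearest=2 d=7 new=(9,4) → add node 8 parent=2 cost=9; rewire 6→8 (14<15)
10. q=(38,38) nearest=7 d=21 new=(20,21) → blocked by [13,20]×[20,30], reject
11. q=(22,31) nearest=7 d=13 new=(20,21) → blocked by [13,20]×[20,30], reject
12. q=(28,7) nearest=7 d=11 new=(20,15) → blocked by [20,30]×[7,15], reject
13. q=(25,47) nearest=7 d=29 new=(20,21) → blocked by [13,20]×[20,30], reject
14. q=(46,39) nearest=7 d=29 new=(20,21) → blocked by [13,20]×[20,30], reject
15. q=(40,41) nearest=7 d=23 new=(20,21) → blocked by [13,20]×[20,30], reject
16. q=(19,36) nearest=7 d=18 new=(19,21) → blocked by [13,20]×[20,30], reject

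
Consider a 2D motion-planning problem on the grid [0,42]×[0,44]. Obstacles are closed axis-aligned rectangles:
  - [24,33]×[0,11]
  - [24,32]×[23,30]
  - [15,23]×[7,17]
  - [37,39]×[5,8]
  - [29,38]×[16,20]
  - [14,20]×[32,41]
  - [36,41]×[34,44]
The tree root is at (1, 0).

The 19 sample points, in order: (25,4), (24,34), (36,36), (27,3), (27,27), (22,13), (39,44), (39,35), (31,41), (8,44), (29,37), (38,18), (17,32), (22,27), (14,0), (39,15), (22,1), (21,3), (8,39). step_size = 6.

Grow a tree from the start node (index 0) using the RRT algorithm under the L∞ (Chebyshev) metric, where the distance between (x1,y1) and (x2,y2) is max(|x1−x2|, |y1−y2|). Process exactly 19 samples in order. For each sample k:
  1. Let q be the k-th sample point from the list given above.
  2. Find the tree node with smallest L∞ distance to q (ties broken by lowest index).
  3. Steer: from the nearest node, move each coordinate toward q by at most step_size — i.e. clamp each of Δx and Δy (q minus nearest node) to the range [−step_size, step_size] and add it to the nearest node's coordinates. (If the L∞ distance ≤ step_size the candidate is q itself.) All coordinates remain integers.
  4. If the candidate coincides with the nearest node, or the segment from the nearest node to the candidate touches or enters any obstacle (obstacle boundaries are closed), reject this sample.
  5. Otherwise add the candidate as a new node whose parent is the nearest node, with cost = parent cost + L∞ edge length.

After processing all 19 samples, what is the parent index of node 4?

1. q=(25,4) nearest=0 d=24 new=(7,4) → add node 1 parent=0 cost=6
2. q=(24,34) nearest=1 d=30 new=(13,10) → add node 2 parent=1 cost=12
3. q=(36,36) nearest=2 d=26 new=(19,16) → blocked by [15,23]×[7,17], reject
4. q=(27,3) nearest=2 d=14 new=(19,4) → blocked by [15,23]×[7,17], reject
5. q=(27,27) nearest=2 d=17 new=(19,16) → blocked by [15,23]×[7,17], reject
6. q=(22,13) nearest=2 d=9 new=(19,13) → blocked by [15,23]×[7,17], reject
7. q=(39,44) nearest=2 d=34 new=(19,16) → blocked by [15,23]×[7,17], reject
8. q=(39,35) nearest=2 d=26 new=(19,16) → blocked by [15,23]×[7,17], reject
9. q=(31,41) nearest=2 d=31 new=(19,16) → blocked by [15,23]×[7,17], reject
10. q=(8,44) nearest=2 d=34 new=(8,16) → add node 3 parent=2 cost=18
11. q=(29,37) nearest=3 d=21 new=(14,22) → add node 4 parent=3 cost=24
12. q=(38,18) nearest=4 d=24 new=(20,18) → add node 5 parent=4 cost=30
13. q=(17,32) nearest=4 d=10 new=(17,28) → add node 6 parent=4 cost=30
14. q=(22,27) nearest=6 d=5 new=(22,27) → add node 7 parent=6 cost=35
15. q=(14,0) nearest=1 d=7 new=(13,0) → add node 8 parent=1 cost=12
16. q=(39,15) nearest=7 d=17 new=(28,21) → blocked by [24,32]×[23,30], reject
17. q=(22,1) nearest=2 d=9 new=(19,4) → blocked by [15,23]×[7,17], reject
18. q=(21,3) nearest=2 d=8 new=(19,4) → blocked by [15,23]×[7,17], reject
19. q=(8,39) nearest=6 d=11 new=(11,34) → add node 9 parent=6 cost=36

Parent of node 4: 3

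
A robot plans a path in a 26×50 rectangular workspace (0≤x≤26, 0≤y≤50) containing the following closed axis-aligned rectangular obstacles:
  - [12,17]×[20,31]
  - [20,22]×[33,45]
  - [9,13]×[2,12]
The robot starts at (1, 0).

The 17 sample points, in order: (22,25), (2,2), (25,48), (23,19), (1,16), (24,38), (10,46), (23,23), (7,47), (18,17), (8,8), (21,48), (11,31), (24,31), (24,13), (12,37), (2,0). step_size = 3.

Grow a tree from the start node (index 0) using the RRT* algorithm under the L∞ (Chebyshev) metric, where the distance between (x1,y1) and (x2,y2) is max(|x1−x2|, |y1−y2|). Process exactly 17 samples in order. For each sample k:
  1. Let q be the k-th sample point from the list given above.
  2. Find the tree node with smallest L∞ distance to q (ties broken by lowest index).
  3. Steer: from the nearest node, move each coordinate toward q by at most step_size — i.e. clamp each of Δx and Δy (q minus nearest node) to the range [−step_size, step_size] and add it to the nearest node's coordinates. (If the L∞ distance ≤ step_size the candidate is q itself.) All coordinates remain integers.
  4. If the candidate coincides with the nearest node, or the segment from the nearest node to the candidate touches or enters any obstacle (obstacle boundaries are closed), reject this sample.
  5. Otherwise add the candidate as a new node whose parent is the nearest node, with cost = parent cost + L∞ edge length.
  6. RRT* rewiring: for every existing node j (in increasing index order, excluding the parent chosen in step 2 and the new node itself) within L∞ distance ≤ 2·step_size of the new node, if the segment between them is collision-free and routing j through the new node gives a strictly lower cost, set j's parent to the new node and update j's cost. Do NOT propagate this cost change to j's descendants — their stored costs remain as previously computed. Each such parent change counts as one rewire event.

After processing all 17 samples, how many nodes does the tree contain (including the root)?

Node count: 14

1. q=(22,25) nearest=0 d=25 new=(4,3) → add node 1 parent=0 cost=3
2. q=(2,2) nearest=0 d=2 new=(2,2) → add node 2 parent=0 cost=2
3. q=(25,48) nearest=1 d=45 new=(7,6) → add node 3 parent=1 cost=6
4. q=(23,19) nearest=3 d=16 new=(10,9) → blocked by [9,13]×[2,12], reject
5. q=(1,16) nearest=3 d=10 new=(4,9) → add node 4 parent=3 cost=9
6. q=(24,38) nearest=4 d=29 new=(7,12) → add node 5 parent=4 cost=12
7. q=(10,46) nearest=5 d=34 new=(10,15) → add node 6 parent=5 cost=15
8. q=(23,23) nearest=6 d=13 new=(13,18) → add node 7 parent=6 cost=18
9. q=(7,47) nearest=7 d=29 new=(10,21) → add node 8 parent=7 cost=21
10. q=(18,17) nearest=7 d=5 new=(16,17) → add node 9 parent=7 cost=21
11. q=(8,8) nearest=3 d=2 new=(8,8) → add node 10 parent=3 cost=8
12. q=(21,48) nearest=8 d=27 new=(13,24) → blocked by [12,17]×[20,31], reject
13. q=(11,31) nearest=8 d=10 new=(11,24) → add node 11 parent=8 cost=24
14. q=(24,31) nearest=7 d=13 new=(16,21) → blocked by [12,17]×[20,31], reject
15. q=(24,13) nearest=9 d=8 new=(19,14) → add node 12 parent=9 cost=24
16. q=(12,37) nearest=11 d=13 new=(12,27) → blocked by [12,17]×[20,31], reject
17. q=(2,0) nearest=0 d=1 new=(2,0) → add node 13 parent=0 cost=1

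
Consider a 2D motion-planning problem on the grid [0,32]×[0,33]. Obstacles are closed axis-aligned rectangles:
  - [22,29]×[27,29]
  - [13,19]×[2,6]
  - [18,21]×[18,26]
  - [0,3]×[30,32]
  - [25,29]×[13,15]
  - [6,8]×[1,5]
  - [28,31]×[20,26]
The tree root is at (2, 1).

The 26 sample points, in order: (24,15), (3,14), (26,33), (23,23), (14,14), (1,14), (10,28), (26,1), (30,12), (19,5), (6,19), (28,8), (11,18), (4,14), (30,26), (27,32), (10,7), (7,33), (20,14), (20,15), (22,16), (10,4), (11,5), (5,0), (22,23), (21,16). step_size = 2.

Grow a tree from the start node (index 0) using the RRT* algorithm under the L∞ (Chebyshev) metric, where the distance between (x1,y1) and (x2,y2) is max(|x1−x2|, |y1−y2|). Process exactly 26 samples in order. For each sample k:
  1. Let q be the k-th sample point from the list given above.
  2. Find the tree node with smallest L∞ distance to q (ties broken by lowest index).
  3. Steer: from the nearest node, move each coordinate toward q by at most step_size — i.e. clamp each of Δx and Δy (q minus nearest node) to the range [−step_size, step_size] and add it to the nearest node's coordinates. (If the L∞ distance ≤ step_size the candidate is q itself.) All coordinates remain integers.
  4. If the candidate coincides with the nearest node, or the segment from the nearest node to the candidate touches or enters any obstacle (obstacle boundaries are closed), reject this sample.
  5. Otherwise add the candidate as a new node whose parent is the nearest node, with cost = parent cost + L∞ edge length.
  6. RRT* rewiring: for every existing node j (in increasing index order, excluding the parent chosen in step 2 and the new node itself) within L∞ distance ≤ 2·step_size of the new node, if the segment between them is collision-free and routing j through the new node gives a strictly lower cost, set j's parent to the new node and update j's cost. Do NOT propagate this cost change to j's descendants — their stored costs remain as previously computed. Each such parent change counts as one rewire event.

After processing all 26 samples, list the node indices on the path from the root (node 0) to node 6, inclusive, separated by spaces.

1. q=(24,15) nearest=0 d=22 new=(4,3) → add node 1 parent=0 cost=2
2. q=(3,14) nearest=1 d=11 new=(3,5) → add node 2 parent=1 cost=4
3. q=(26,33) nearest=2 d=28 new=(5,7) → add node 3 parent=2 cost=6
4. q=(23,23) nearest=3 d=18 new=(7,9) → add node 4 parent=3 cost=8
5. q=(14,14) nearest=4 d=7 new=(9,11) → add node 5 parent=4 cost=10
6. q=(1,14) nearest=4 d=6 new=(5,11) → add node 6 parent=4 cost=10
7. q=(10,28) nearest=5 d=17 new=(10,13) → add node 7 parent=5 cost=12
8. q=(26,1) nearest=7 d=16 new=(12,11) → add node 8 parent=7 cost=14
9. q=(30,12) nearest=8 d=18 new=(14,12) → add node 9 parent=8 cost=16
10. q=(19,5) nearest=8 d=7 new=(14,9) → add node 10 parent=8 cost=16
11. q=(6,19) nearest=7 d=6 new=(8,15) → add node 11 parent=7 cost=14
12. q=(28,8) nearest=9 d=14 new=(16,10) → add node 12 parent=9 cost=18
13. q=(11,18) nearest=11 d=3 new=(10,17) → add node 13 parent=11 cost=16
14. q=(4,14) nearest=6 d=3 new=(4,13) → add node 14 parent=6 cost=12
15. q=(30,26) nearest=9 d=16 new=(16,14) → add node 15 parent=9 cost=18
16. q=(27,32) nearest=13 d=17 new=(12,19) → add node 16 parent=13 cost=18
17. q=(10,7) nearest=4 d=3 new=(9,7) → add node 17 parent=4 cost=10
18. q=(7,33) nearest=16 d=14 new=(10,21) → add node 18 parent=16 cost=20
19. q=(20,14) nearest=12 d=4 new=(18,12) → add node 19 parent=12 cost=20
20. q=(20,15) nearest=19 d=3 new=(20,14) → add node 20 parent=19 cost=22
21. q=(22,16) nearest=20 d=2 new=(22,16) → add node 21 parent=20 cost=24
22. q=(10,4) nearest=17 d=3 new=(10,5) → add node 22 parent=17 cost=12
23. q=(11,5) nearest=22 d=1 new=(11,5) → add node 23 parent=22 cost=13
24. q=(5,0) nearest=0 d=3 new=(4,0) → add node 24 parent=0 cost=2
25. q=(22,23) nearest=21 d=7 new=(22,18) → add node 25 parent=21 cost=26
26. q=(21,16) nearest=21 d=1 new=(21,16) → add node 26 parent=21 cost=25

Path: 0 1 2 3 4 6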